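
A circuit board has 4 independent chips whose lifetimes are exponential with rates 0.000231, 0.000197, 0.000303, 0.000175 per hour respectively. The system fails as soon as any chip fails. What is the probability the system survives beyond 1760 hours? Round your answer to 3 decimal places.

0.203

The time to first failure is exponential with rate Σλ = 0.000231 + 0.000197 + 0.000303 + 0.000175 = 0.000906.
P(min > 1760) = e^(−0.000906·1760) = e^(−1.5946) ≈ 0.203.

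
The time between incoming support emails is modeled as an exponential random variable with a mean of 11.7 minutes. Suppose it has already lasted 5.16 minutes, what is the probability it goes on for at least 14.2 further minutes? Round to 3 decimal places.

0.297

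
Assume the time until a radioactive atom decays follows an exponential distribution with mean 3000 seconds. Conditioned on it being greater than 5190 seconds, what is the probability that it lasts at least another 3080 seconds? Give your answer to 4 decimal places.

The rate is λ = 1/3000 = 0.000333333 per second.
The exponential is memoryless, so the remaining time is again Exp(λ): the condition X > 5190 is irrelevant.
P(X > 3080) = e^(−1.0267) ≈ 0.3582.

0.3582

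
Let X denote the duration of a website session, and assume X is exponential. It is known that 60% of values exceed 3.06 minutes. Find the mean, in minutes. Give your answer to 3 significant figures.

5.99

e^(−λ·3.06) = 0.60 ⇒ λ = −ln(0.60)/3.06 = 0.166936.
Mean = 1/λ = 5.9903 minutes.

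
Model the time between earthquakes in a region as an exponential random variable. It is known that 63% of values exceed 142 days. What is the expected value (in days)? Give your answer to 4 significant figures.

307.3

e^(−λ·142) = 0.63 ⇒ λ = −ln(0.63)/142 = 0.00325377.
Mean = 1/λ = 307.336 days.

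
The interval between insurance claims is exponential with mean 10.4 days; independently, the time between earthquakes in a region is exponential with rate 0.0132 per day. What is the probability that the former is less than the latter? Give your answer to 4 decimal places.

λ_1 = 1/10.4 = 0.0961538, λ_2 = 0.0132.
For independent exponentials, P(the former < the latter) = λ_1/(λ_1+λ_2) = 0.0961538/0.109354 ≈ 0.8793.

0.8793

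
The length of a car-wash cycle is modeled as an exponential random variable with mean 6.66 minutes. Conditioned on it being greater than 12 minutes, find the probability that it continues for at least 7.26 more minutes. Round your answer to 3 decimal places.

The rate is λ = 1/6.66 = 0.15015 per minute.
By the memoryless property, P(X > 12+7.26 | X > 12) = P(X > 7.26).
P(X > 7.26) = e^(−1.0901) ≈ 0.336.

0.336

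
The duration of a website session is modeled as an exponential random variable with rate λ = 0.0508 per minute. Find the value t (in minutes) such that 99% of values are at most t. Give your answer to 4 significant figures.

90.65

Set 1 − e^(−λt) = 0.99, so t = −ln(0.01)/λ = 4.6052/0.0508 ≈ 90.653 minutes.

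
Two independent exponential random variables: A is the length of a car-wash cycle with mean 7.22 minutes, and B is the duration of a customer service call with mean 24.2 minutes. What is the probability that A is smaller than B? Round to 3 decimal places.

0.770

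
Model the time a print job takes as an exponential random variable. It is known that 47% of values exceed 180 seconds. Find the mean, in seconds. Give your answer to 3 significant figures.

238

e^(−λ·180) = 0.47 ⇒ λ = −ln(0.47)/180 = 0.00419457.
Mean = 1/λ = 238.403 seconds.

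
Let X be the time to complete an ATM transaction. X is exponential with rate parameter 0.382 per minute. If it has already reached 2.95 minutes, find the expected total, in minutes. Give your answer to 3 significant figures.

5.57

By memorylessness, E[X | X > 2.95] = 2.95 + 1/λ = 2.95 + 2.6178 = 5.5678 minutes.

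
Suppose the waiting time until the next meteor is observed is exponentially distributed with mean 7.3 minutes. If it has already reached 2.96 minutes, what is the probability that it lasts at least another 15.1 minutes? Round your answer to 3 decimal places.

The rate is λ = 1/7.3 = 0.136986 per minute.
P(X > s+t | X > s) = e^(−λ(s+t))/e^(−λs) = e^(−λt), independent of s = 2.96.
P(X > 15.1) = e^(−2.0685) ≈ 0.126.

0.126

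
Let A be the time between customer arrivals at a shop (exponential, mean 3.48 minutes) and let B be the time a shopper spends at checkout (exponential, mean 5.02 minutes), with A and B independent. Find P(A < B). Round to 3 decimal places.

λ_1 = 1/3.48 = 0.287356, λ_2 = 1/5.02 = 0.199203.
For independent exponentials, P(A < B) = λ_1/(λ_1+λ_2) = 0.287356/0.48656 ≈ 0.591.

0.591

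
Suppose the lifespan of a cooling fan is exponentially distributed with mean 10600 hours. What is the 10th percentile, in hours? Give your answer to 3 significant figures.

1120

The rate is λ = 1/10600 = 0.0000943396 per hour.
Set 1 − e^(−λt) = 0.1, so t = −ln(0.9)/λ = 0.10536/0.0000943396 ≈ 1116.82 hours.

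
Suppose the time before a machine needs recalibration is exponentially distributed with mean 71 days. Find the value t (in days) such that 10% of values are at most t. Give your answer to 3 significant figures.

The rate is λ = 1/71 = 0.0140845 per day.
Set 1 − e^(−λt) = 0.1, so t = −ln(0.9)/λ = 0.10536/0.0140845 ≈ 7.4806 days.

7.48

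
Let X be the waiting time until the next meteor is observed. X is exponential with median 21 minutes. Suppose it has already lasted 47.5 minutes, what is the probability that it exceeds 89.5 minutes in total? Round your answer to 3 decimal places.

For an exponential, median = ln(2)/λ, so λ = ln 2 / 21 = 0.033007 per minute.
By the memoryless property, P(X > 47.5+42 | X > 47.5) = P(X > 42).
P(X > 42) = e^(−1.3863) ≈ 0.250.

0.250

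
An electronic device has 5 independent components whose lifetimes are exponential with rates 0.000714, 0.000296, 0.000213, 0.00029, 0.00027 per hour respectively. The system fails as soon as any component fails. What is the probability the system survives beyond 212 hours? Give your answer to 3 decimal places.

0.685

The time to first failure is exponential with rate Σλ = 0.000714 + 0.000296 + 0.000213 + 0.00029 + 0.00027 = 0.001783.
P(min > 212) = e^(−0.001783·212) = e^(−0.378) ≈ 0.685.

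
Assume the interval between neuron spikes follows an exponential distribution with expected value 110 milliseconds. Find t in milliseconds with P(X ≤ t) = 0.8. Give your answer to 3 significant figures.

The rate is λ = 1/110 = 0.00909091 per millisecond.
Set 1 − e^(−λt) = 0.8, so t = −ln(0.2)/λ = 1.6094/0.00909091 ≈ 177.038 milliseconds.

177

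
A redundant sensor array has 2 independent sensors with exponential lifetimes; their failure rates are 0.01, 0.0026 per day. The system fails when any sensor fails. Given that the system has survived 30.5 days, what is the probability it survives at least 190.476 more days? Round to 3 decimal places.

0.091

Time to first failure ~ Exp(Σλ) with Σλ = 0.0126.
By memorylessness, P(T > 30.5+190.476 | T > 30.5) = P(T > 190.476) = e^(−0.0126·190.476) ≈ 0.091.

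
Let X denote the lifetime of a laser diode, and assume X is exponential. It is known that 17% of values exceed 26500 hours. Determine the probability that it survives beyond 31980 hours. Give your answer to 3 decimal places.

0.118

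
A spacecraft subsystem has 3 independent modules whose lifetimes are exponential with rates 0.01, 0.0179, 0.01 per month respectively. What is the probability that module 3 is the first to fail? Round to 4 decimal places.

The time to first failure is exponential with rate Σλ = 0.01 + 0.0179 + 0.01 = 0.0379.
P(module 3 first) = λ_3/Σλ = 0.01/0.0379 ≈ 0.2639.

0.2639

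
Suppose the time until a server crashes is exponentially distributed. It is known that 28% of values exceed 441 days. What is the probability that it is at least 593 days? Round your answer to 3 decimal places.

0.181

e^(−λ·441) = 0.28 ⇒ λ = −ln(0.28)/441 = 0.00288654.
P(X > 593) = e^(−0.00288654·593) = e^(−1.7117) ≈ 0.181.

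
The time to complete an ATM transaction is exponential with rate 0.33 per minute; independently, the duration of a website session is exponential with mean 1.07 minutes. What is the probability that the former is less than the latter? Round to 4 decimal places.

λ_1 = 0.33, λ_2 = 1/1.07 = 0.934579.
For independent exponentials, P(the former < the latter) = λ_1/(λ_1+λ_2) = 0.33/1.26458 ≈ 0.2610.

0.2610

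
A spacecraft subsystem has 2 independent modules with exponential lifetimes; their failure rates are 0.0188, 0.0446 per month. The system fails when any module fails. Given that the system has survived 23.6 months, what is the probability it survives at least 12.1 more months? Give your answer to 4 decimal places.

0.4643

Time to first failure ~ Exp(Σλ) with Σλ = 0.0634.
By memorylessness, P(T > 23.6+12.1 | T > 23.6) = P(T > 12.1) = e^(−0.0634·12.1) ≈ 0.4643.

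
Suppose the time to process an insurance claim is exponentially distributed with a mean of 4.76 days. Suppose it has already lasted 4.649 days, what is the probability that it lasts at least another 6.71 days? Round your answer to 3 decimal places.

The rate is λ = 1/4.76 = 0.210084 per day.
By the memoryless property, P(X > 4.649+6.71 | X > 4.649) = P(X > 6.71).
P(X > 6.71) = e^(−1.4097) ≈ 0.244.

0.244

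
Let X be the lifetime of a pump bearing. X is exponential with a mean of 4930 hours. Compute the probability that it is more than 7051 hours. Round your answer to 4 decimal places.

The rate is λ = 1/4930 = 0.00020284 per hour.
P(X > 7051) = e^(−λ·7051) = e^(−1.4302) ≈ 0.2393.

0.2393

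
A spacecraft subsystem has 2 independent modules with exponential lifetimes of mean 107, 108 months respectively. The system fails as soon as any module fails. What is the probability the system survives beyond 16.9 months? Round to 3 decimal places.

The first failure time is exponential with rate Σλ_i = 1/107 + 1/108 = 0.0186051 per month.
P(min > 16.9) = e^(−0.0186051·16.9) = e^(−0.31443) ≈ 0.730.

0.730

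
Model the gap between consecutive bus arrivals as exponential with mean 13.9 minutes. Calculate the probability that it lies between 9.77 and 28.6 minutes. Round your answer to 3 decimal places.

The rate is λ = 1/13.9 = 0.0719424 per minute.
P(9.77 < X < 28.6) = e^(−λ·9.77) − e^(−λ·28.6) = 0.49516 − 0.12777 ≈ 0.367.

0.367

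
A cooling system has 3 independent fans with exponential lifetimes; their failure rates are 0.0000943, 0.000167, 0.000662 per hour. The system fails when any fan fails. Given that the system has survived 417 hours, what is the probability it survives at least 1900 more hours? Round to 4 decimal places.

0.1730

Time to first failure ~ Exp(Σλ) with Σλ = 0.0009233.
By memorylessness, P(T > 417+1900 | T > 417) = P(T > 1900) = e^(−0.0009233·1900) ≈ 0.1730.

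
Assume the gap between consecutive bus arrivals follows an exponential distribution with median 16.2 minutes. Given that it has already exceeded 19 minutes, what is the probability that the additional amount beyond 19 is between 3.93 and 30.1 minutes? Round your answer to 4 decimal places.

For an exponential, median = ln(2)/λ, so λ = ln 2 / 16.2 = 0.0427869 per minute.
Memoryless: the residual past 19 is again Exp(λ).
P(3.93 < residual < 30.1) = e^(−λ·3.93) − e^(−λ·30.1) = 0.84523 − 0.27585 ≈ 0.5694.

0.5694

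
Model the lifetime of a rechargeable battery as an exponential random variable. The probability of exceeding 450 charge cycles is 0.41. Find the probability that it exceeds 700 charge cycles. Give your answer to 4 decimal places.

e^(−λ·450) = 0.41 ⇒ λ = −ln(0.41)/450 = 0.00198133.
P(X > 700) = e^(−0.00198133·700) = e^(−1.3869) ≈ 0.2498.

0.2498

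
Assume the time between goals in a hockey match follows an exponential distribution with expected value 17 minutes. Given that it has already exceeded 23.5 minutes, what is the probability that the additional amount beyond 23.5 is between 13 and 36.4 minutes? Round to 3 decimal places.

The rate is λ = 1/17 = 0.0588235 per minute.
Memoryless: the residual past 23.5 is again Exp(λ).
P(13 < residual < 36.4) = e^(−λ·13) − e^(−λ·36.4) = 0.46547 − 0.11752 ≈ 0.348.

0.348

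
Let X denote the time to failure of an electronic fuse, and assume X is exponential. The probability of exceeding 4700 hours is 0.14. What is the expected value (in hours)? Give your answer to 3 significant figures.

e^(−λ·4700) = 0.14 ⇒ λ = −ln(0.14)/4700 = 0.000418322.
Mean = 1/λ = 2390.5 hours.

2390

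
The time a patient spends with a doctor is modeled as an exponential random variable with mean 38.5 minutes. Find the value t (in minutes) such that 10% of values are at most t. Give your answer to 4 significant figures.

4.056

The rate is λ = 1/38.5 = 0.025974 per minute.
Set 1 − e^(−λt) = 0.1, so t = −ln(0.9)/λ = 0.10536/0.025974 ≈ 4.05638 minutes.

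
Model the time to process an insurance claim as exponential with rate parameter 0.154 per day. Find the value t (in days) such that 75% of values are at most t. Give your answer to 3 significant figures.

9.00

Set 1 − e^(−λt) = 0.75, so t = −ln(0.25)/λ = 1.3863/0.154 ≈ 9.00191 days.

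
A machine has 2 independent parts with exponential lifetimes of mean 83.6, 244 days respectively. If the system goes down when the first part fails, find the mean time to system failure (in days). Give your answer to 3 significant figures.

62.3

The first failure time is exponential with rate Σλ_i = 1/83.6 + 1/244 = 0.0160601 per day.
E[min] = 1/Σλ = 1/0.0160601 = 62.2662 days.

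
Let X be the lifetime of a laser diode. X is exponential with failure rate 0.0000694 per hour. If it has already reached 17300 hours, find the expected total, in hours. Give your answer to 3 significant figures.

31700

By memorylessness, E[X | X > 17300] = 17300 + 1/λ = 17300 + 14409.2 = 31709.2 hours.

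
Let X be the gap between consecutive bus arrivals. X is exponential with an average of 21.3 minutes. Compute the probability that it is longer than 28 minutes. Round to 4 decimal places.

0.2686

The rate is λ = 1/21.3 = 0.0469484 per minute.
P(X > 28) = e^(−λ·28) = e^(−1.3146) ≈ 0.2686.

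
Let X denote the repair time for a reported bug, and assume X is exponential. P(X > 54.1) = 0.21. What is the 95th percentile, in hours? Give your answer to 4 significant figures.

e^(−λ·54.1) = 0.21 ⇒ λ = −ln(0.21)/54.1 = 0.0288475.
95th percentile: 1 − e^(−λt) = 0.95, t = −ln(0.05)/λ = 103.847 hours.

103.8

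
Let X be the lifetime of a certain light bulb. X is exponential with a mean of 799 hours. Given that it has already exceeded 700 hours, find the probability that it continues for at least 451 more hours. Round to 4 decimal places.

0.5687

The rate is λ = 1/799 = 0.00125156 per hour.
The exponential is memoryless, so the remaining time is again Exp(λ): the condition X > 700 is irrelevant.
P(X > 451) = e^(−0.56446) ≈ 0.5687.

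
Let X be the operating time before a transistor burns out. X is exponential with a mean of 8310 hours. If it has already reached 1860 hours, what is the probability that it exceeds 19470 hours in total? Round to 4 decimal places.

0.1201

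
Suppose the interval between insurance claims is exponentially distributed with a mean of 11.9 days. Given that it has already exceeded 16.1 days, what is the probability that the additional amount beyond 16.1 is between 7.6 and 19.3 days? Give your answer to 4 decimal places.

0.3305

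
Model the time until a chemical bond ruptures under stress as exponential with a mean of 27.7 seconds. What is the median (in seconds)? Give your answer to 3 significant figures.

19.2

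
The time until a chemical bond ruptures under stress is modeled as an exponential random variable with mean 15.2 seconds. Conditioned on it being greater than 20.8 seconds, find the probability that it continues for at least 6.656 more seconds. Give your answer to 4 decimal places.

The rate is λ = 1/15.2 = 0.0657895 per second.
P(X > s+t | X > s) = e^(−λ(s+t))/e^(−λs) = e^(−λt), independent of s = 20.8.
P(X > 6.656) = e^(−0.43789) ≈ 0.6454.

0.6454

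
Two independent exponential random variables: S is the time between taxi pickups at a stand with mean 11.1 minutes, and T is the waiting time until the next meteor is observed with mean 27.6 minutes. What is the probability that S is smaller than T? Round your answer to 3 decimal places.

0.713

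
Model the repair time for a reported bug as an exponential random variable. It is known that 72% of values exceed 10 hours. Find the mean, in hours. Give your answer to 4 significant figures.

30.44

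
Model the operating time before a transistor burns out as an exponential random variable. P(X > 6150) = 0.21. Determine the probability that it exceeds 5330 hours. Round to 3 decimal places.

e^(−λ·6150) = 0.21 ⇒ λ = −ln(0.21)/6150 = 0.000253764.
P(X > 5330) = e^(−0.000253764·5330) = e^(−1.3526) ≈ 0.259.

0.259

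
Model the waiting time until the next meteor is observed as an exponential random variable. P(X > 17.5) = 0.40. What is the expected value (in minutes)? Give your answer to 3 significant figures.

19.1

e^(−λ·17.5) = 0.40 ⇒ λ = −ln(0.40)/17.5 = 0.0523595.
Mean = 1/λ = 19.0987 minutes.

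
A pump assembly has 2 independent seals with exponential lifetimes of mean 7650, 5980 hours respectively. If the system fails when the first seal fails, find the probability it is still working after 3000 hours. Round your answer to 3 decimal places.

The first failure time is exponential with rate Σλ_i = 1/7650 + 1/5980 = 0.000297943 per hour.
P(min > 3000) = e^(−0.000297943·3000) = e^(−0.89383) ≈ 0.409.

0.409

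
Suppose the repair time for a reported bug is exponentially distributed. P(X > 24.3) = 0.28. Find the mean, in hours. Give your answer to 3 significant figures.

19.1

e^(−λ·24.3) = 0.28 ⇒ λ = −ln(0.28)/24.3 = 0.0523854.
Mean = 1/λ = 19.0893 hours.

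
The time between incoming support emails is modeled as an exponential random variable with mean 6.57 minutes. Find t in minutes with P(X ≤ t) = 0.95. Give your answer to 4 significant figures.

19.68

The rate is λ = 1/6.57 = 0.152207 per minute.
Set 1 − e^(−λt) = 0.95, so t = −ln(0.05)/λ = 2.9957/0.152207 ≈ 19.682 minutes.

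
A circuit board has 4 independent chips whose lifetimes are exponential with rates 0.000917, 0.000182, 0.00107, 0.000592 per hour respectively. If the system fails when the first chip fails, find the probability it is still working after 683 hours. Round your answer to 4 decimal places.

0.1517

The time to first failure is exponential with rate Σλ = 0.000917 + 0.000182 + 0.00107 + 0.000592 = 0.002761.
P(min > 683) = e^(−0.002761·683) = e^(−1.8858) ≈ 0.1517.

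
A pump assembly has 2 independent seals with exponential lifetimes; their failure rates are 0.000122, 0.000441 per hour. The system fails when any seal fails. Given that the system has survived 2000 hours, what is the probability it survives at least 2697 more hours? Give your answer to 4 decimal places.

0.2191

Time to first failure ~ Exp(Σλ) with Σλ = 0.000563.
By memorylessness, P(T > 2000+2697 | T > 2000) = P(T > 2697) = e^(−0.000563·2697) ≈ 0.2191.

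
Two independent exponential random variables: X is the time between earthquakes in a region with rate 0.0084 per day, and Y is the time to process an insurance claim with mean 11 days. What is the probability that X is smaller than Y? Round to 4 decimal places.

0.0846

λ_1 = 0.0084, λ_2 = 1/11 = 0.0909091.
For independent exponentials, P(X < Y) = λ_1/(λ_1+λ_2) = 0.0084/0.0993091 ≈ 0.0846.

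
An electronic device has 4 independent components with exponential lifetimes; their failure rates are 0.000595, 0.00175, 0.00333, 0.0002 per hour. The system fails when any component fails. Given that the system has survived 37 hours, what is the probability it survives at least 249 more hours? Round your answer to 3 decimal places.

0.232

Time to first failure ~ Exp(Σλ) with Σλ = 0.005875.
By memorylessness, P(T > 37+249 | T > 37) = P(T > 249) = e^(−0.005875·249) ≈ 0.232.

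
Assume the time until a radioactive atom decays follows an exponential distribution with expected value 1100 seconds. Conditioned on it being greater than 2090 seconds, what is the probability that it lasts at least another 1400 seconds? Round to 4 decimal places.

The rate is λ = 1/1100 = 0.000909091 per second.
The exponential is memoryless, so the remaining time is again Exp(λ): the condition X > 2090 is irrelevant.
P(X > 1400) = e^(−1.2727) ≈ 0.2801.

0.2801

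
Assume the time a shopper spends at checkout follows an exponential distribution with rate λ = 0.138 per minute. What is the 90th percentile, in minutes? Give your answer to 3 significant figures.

Set 1 − e^(−λt) = 0.9, so t = −ln(0.1)/λ = 2.3026/0.138 ≈ 16.6854 minutes.

16.7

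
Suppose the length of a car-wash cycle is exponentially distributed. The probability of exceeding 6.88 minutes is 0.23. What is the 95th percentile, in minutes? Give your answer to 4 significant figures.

14.02

e^(−λ·6.88) = 0.23 ⇒ λ = −ln(0.23)/6.88 = 0.213616.
95th percentile: 1 − e^(−λt) = 0.95, t = −ln(0.05)/λ = 14.0239 minutes.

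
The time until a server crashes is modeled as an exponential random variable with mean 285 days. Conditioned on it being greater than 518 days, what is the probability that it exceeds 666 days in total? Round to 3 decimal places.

0.595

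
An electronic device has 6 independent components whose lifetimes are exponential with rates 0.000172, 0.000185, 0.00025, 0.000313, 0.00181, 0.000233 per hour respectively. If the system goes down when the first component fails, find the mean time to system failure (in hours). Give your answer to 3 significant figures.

337

The time to first failure is exponential with rate Σλ = 0.000172 + 0.000185 + 0.00025 + 0.000313 + 0.00181 + 0.000233 = 0.002963.
E[min] = 1/Σλ = 1/0.002963 = 337.496 hours.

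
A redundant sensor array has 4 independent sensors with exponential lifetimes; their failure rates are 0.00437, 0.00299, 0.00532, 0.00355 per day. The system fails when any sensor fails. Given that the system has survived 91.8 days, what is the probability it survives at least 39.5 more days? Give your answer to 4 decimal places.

0.5267

Time to first failure ~ Exp(Σλ) with Σλ = 0.01623.
By memorylessness, P(T > 91.8+39.5 | T > 91.8) = P(T > 39.5) = e^(−0.01623·39.5) ≈ 0.5267.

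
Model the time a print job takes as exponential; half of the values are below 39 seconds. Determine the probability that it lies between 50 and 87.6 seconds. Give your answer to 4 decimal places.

For an exponential, median = ln(2)/λ, so λ = ln 2 / 39 = 0.017773 per second.
P(50 < X < 87.6) = e^(−λ·50) − e^(−λ·87.6) = 0.41121 − 0.21079 ≈ 0.2004.

0.2004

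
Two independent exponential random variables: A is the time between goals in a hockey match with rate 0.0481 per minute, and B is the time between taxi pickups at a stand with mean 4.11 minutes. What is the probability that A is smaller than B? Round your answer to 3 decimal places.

0.165

λ_1 = 0.0481, λ_2 = 1/4.11 = 0.243309.
For independent exponentials, P(A < B) = λ_1/(λ_1+λ_2) = 0.0481/0.291409 ≈ 0.165.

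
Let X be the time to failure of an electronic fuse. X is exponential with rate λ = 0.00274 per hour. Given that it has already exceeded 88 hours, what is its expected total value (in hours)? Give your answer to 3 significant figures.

By memorylessness, E[X | X > 88] = 88 + 1/λ = 88 + 364.964 = 452.964 hours.

453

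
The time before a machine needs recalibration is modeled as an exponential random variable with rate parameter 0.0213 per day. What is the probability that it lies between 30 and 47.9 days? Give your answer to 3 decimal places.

0.167

P(30 < X < 47.9) = e^(−λ·30) − e^(−λ·47.9) = 0.52782 − 0.36050 ≈ 0.167.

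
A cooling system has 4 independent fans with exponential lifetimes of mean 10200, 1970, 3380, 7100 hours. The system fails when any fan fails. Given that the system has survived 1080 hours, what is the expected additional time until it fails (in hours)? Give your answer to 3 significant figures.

959

First-failure rate Σλ = 1/10200 + 1/1970 + 1/3380 + 1/7100 = 0.00104236.
By memorylessness the expected residual is 1/Σλ = 959.365 hours, regardless of the 1080 already elapsed.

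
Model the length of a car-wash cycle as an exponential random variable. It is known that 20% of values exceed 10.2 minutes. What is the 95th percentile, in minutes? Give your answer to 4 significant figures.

18.99

e^(−λ·10.2) = 0.20 ⇒ λ = −ln(0.20)/10.2 = 0.157788.
95th percentile: 1 − e^(−λt) = 0.95, t = −ln(0.05)/λ = 18.9858 minutes.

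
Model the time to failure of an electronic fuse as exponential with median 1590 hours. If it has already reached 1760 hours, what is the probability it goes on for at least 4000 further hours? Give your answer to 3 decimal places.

0.175

For an exponential, median = ln(2)/λ, so λ = ln 2 / 1590 = 0.000435942 per hour.
By the memoryless property, P(X > 1760+4000 | X > 1760) = P(X > 4000).
P(X > 4000) = e^(−1.7438) ≈ 0.175.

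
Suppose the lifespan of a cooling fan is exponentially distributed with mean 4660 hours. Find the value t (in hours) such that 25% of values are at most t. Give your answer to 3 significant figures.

The rate is λ = 1/4660 = 0.000214592 per hour.
Set 1 − e^(−λt) = 0.25, so t = −ln(0.75)/λ = 0.28768/0.000214592 ≈ 1340.6 hours.

1340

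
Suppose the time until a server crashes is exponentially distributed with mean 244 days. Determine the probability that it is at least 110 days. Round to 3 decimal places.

The rate is λ = 1/244 = 0.00409836 per day.
P(X > 110) = e^(−λ·110) = e^(−0.45082) ≈ 0.637.

0.637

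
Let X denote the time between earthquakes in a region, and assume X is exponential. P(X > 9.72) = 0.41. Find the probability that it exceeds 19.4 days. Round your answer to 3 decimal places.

e^(−λ·9.72) = 0.41 ⇒ λ = −ln(0.41)/9.72 = 0.0917282.
P(X > 19.4) = e^(−0.0917282·19.4) = e^(−1.7795) ≈ 0.169.

0.169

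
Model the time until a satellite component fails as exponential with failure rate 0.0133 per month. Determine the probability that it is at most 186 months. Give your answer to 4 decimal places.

0.9157

P(X ≤ 186) = 1 − e^(−λ·186) = 1 − e^(−2.4738) ≈ 0.9157.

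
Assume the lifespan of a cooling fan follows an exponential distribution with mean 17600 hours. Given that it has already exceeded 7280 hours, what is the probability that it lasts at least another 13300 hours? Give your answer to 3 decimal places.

0.470

The rate is λ = 1/17600 = 0.0000568182 per hour.
P(X > s+t | X > s) = e^(−λ(s+t))/e^(−λs) = e^(−λt), independent of s = 7280.
P(X > 13300) = e^(−0.75568) ≈ 0.470.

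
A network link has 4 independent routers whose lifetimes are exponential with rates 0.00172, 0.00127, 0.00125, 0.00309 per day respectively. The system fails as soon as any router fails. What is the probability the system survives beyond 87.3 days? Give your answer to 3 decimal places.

0.527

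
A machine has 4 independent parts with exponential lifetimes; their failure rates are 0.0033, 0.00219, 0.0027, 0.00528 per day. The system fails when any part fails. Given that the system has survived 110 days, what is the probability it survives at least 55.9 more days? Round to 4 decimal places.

Time to first failure ~ Exp(Σλ) with Σλ = 0.01347.
By memorylessness, P(T > 110+55.9 | T > 110) = P(T > 55.9) = e^(−0.01347·55.9) ≈ 0.4710.

0.4710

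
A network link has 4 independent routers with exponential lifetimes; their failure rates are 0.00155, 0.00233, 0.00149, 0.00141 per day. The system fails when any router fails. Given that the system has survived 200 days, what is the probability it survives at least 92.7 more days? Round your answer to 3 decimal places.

Time to first failure ~ Exp(Σλ) with Σλ = 0.00678.
By memorylessness, P(T > 200+92.7 | T > 200) = P(T > 92.7) = e^(−0.00678·92.7) ≈ 0.533.

0.533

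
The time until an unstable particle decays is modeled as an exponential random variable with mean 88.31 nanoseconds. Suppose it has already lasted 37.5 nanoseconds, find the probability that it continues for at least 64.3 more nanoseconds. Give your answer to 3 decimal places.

0.483

The rate is λ = 1/88.31 = 0.0113237 per nanosecond.
By the memoryless property, P(X > 37.5+64.3 | X > 37.5) = P(X > 64.3).
P(X > 64.3) = e^(−0.72812) ≈ 0.483.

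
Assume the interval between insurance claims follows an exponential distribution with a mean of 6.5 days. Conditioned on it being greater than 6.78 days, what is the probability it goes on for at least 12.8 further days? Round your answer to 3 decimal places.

The rate is λ = 1/6.5 = 0.153846 per day.
By the memoryless property, P(X > 6.78+12.8 | X > 6.78) = P(X > 12.8).
P(X > 12.8) = e^(−1.9692) ≈ 0.140.

0.140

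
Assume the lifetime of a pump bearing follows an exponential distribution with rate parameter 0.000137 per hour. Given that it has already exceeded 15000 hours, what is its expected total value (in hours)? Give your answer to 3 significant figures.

By memorylessness, E[X | X > 15000] = 15000 + 1/λ = 15000 + 7299.27 = 22299.3 hours.

22300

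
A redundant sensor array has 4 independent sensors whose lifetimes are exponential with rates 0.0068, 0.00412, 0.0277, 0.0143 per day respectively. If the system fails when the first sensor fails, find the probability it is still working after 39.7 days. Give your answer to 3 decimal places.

The time to first failure is exponential with rate Σλ = 0.0068 + 0.00412 + 0.0277 + 0.0143 = 0.05292.
P(min > 39.7) = e^(−0.05292·39.7) = e^(−2.1009) ≈ 0.122.

0.122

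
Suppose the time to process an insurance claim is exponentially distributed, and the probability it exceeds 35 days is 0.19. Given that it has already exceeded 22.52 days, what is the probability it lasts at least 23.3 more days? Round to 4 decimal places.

0.3310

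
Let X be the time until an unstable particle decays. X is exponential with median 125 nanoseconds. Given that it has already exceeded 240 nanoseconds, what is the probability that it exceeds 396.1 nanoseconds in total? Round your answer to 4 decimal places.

0.4208

For an exponential, median = ln(2)/λ, so λ = ln 2 / 125 = 0.00554518 per nanosecond.
P(X > s+t | X > s) = e^(−λ(s+t))/e^(−λs) = e^(−λt), independent of s = 240.
P(X > 156.1) = e^(−0.8656) ≈ 0.4208.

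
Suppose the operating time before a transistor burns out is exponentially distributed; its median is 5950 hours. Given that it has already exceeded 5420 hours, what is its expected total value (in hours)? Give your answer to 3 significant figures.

14000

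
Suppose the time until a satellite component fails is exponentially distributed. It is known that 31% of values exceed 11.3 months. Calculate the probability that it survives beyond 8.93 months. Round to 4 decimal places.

e^(−λ·11.3) = 0.31 ⇒ λ = −ln(0.31)/11.3 = 0.103645.
P(X > 8.93) = e^(−0.103645·8.93) = e^(−0.92555) ≈ 0.3963.

0.3963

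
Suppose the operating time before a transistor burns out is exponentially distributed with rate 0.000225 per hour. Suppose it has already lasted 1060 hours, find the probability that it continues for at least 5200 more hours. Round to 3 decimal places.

By the memoryless property, P(X > 1060+5200 | X > 1060) = P(X > 5200).
P(X > 5200) = e^(−1.17) ≈ 0.310.

0.310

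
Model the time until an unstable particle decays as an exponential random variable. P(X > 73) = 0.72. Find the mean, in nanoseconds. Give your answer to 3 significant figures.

222

e^(−λ·73) = 0.72 ⇒ λ = −ln(0.72)/73 = 0.00450006.
Mean = 1/λ = 222.219 nanoseconds.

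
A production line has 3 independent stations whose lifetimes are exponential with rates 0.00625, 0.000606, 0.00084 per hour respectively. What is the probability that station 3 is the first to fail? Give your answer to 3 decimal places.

The time to first failure is exponential with rate Σλ = 0.00625 + 0.000606 + 0.00084 = 0.007696.
P(station 3 first) = λ_3/Σλ = 0.00084/0.007696 ≈ 0.109.

0.109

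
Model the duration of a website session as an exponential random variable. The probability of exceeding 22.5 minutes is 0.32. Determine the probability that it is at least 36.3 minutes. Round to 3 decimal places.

e^(−λ·22.5) = 0.32 ⇒ λ = −ln(0.32)/22.5 = 0.0506415.
P(X > 36.3) = e^(−0.0506415·36.3) = e^(−1.8383) ≈ 0.159.

0.159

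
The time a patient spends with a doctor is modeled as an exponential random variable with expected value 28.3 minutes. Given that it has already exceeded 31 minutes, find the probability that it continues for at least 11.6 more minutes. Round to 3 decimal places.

The rate is λ = 1/28.3 = 0.0353357 per minute.
The exponential is memoryless, so the remaining time is again Exp(λ): the condition X > 31 is irrelevant.
P(X > 11.6) = e^(−0.40989) ≈ 0.664.

0.664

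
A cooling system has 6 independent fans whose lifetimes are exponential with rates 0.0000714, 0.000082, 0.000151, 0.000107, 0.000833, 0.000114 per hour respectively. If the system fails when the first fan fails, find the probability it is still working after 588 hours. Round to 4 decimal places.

0.4499

The time to first failure is exponential with rate Σλ = 0.0000714 + 0.000082 + 0.000151 + 0.000107 + 0.000833 + 0.000114 = 0.0013584.
P(min > 588) = e^(−0.0013584·588) = e^(−0.79874) ≈ 0.4499.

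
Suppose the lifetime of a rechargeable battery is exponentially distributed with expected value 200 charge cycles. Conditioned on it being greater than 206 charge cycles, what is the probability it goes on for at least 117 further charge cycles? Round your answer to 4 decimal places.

0.5571

The rate is λ = 1/200 = 0.005 per charge cycle.
P(X > s+t | X > s) = e^(−λ(s+t))/e^(−λs) = e^(−λt), independent of s = 206.
P(X > 117) = e^(−0.585) ≈ 0.5571.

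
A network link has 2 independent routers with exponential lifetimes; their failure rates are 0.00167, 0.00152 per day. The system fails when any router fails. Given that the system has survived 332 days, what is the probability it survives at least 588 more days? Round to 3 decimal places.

0.153

Time to first failure ~ Exp(Σλ) with Σλ = 0.00319.
By memorylessness, P(T > 332+588 | T > 332) = P(T > 588) = e^(−0.00319·588) ≈ 0.153.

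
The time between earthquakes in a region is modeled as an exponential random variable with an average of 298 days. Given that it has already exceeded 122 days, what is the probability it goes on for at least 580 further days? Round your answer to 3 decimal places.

The rate is λ = 1/298 = 0.0033557 per day.
The exponential is memoryless, so the remaining time is again Exp(λ): the condition X > 122 is irrelevant.
P(X > 580) = e^(−1.9463) ≈ 0.143.

0.143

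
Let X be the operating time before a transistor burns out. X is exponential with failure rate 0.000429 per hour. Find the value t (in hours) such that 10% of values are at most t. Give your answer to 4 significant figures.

245.6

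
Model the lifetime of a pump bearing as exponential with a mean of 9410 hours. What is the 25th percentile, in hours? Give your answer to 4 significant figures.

The rate is λ = 1/9410 = 0.00010627 per hour.
Set 1 − e^(−λt) = 0.25, so t = −ln(0.75)/λ = 0.28768/0.00010627 ≈ 2707.09 hours.

2707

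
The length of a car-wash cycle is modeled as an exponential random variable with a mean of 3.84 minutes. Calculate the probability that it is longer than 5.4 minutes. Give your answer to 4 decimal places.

The rate is λ = 1/3.84 = 0.260417 per minute.
P(X > 5.4) = e^(−λ·5.4) = e^(−1.4063) ≈ 0.2451.

0.2451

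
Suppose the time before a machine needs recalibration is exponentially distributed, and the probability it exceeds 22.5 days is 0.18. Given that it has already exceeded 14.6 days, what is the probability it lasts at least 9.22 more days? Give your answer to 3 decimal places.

From e^(−λ·22.5) = 0.18, λ = −ln(0.18)/22.5 = 0.0762133.
Memoryless: P(X > 14.6+9.22 | X > 14.6) = P(X > 9.22) = e^(−0.0762133·9.22) ≈ 0.495.

0.495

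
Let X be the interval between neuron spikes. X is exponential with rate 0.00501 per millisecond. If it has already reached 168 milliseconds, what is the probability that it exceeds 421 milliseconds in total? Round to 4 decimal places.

0.2815

The exponential is memoryless, so the remaining time is again Exp(λ): the condition X > 168 is irrelevant.
P(X > 253) = e^(−1.2675) ≈ 0.2815.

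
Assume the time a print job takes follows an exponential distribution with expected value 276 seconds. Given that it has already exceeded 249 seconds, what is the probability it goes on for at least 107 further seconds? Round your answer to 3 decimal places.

The rate is λ = 1/276 = 0.00362319 per second.
By the memoryless property, P(X > 249+107 | X > 249) = P(X > 107).
P(X > 107) = e^(−0.38768) ≈ 0.679.

0.679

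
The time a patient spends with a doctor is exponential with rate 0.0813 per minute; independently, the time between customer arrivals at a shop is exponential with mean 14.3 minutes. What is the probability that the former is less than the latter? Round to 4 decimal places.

λ_1 = 0.0813, λ_2 = 1/14.3 = 0.0699301.
For independent exponentials, P(the former < the latter) = λ_1/(λ_1+λ_2) = 0.0813/0.15123 ≈ 0.5376.

0.5376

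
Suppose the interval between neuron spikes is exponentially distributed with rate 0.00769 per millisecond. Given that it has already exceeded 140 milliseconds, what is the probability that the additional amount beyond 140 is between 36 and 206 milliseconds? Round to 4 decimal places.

0.5531

Memoryless: the residual past 140 is again Exp(λ).
P(36 < residual < 206) = e^(−λ·36) − e^(−λ·206) = 0.75818 − 0.20512 ≈ 0.5531.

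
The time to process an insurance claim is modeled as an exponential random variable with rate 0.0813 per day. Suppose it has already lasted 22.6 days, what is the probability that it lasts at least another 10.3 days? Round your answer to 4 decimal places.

0.4328

By the memoryless property, P(X > 22.6+10.3 | X > 22.6) = P(X > 10.3).
P(X > 10.3) = e^(−0.83739) ≈ 0.4328.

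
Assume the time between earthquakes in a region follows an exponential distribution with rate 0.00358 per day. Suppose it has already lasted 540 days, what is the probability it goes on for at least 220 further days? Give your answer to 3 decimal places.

0.455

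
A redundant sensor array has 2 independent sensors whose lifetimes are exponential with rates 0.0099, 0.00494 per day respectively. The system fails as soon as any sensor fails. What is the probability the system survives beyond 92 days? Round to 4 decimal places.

0.2553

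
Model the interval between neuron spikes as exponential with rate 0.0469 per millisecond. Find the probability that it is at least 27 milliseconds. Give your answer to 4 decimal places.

0.2819

P(X > 27) = e^(−λ·27) = e^(−1.2663) ≈ 0.2819.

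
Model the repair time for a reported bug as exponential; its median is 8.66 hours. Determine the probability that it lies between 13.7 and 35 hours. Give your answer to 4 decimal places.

For an exponential, median = ln(2)/λ, so λ = ln 2 / 8.66 = 0.0800401 per hour.
P(13.7 < X < 35) = e^(−λ·13.7) − e^(−λ·35) = 0.33402 − 0.06072 ≈ 0.2733.

0.2733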